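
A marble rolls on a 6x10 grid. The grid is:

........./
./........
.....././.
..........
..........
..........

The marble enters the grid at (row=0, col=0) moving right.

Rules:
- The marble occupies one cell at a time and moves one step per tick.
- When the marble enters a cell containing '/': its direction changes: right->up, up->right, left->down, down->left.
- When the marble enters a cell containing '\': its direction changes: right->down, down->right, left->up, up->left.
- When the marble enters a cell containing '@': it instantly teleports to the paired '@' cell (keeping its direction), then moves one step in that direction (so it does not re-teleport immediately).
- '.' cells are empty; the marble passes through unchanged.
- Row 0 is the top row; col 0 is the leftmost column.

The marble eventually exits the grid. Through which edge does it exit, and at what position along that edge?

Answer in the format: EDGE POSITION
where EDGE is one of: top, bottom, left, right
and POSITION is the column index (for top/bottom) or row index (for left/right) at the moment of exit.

Step 1: enter (0,0), '.' pass, move right to (0,1)
Step 2: enter (0,1), '.' pass, move right to (0,2)
Step 3: enter (0,2), '.' pass, move right to (0,3)
Step 4: enter (0,3), '.' pass, move right to (0,4)
Step 5: enter (0,4), '.' pass, move right to (0,5)
Step 6: enter (0,5), '.' pass, move right to (0,6)
Step 7: enter (0,6), '.' pass, move right to (0,7)
Step 8: enter (0,7), '.' pass, move right to (0,8)
Step 9: enter (0,8), '.' pass, move right to (0,9)
Step 10: enter (0,9), '/' deflects right->up, move up to (-1,9)
Step 11: at (-1,9) — EXIT via top edge, pos 9

Answer: top 9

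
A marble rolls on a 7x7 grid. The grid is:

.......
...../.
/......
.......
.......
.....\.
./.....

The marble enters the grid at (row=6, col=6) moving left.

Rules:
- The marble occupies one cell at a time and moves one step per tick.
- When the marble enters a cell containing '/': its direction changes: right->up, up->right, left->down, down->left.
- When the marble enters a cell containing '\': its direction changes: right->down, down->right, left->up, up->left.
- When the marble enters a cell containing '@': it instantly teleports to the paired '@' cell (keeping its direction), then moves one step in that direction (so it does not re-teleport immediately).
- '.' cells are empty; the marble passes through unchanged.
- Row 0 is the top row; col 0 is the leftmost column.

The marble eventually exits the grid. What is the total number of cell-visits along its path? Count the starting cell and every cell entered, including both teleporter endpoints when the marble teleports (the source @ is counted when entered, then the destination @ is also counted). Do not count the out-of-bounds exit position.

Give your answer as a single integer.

Answer: 6

Derivation:
Step 1: enter (6,6), '.' pass, move left to (6,5)
Step 2: enter (6,5), '.' pass, move left to (6,4)
Step 3: enter (6,4), '.' pass, move left to (6,3)
Step 4: enter (6,3), '.' pass, move left to (6,2)
Step 5: enter (6,2), '.' pass, move left to (6,1)
Step 6: enter (6,1), '/' deflects left->down, move down to (7,1)
Step 7: at (7,1) — EXIT via bottom edge, pos 1
Path length (cell visits): 6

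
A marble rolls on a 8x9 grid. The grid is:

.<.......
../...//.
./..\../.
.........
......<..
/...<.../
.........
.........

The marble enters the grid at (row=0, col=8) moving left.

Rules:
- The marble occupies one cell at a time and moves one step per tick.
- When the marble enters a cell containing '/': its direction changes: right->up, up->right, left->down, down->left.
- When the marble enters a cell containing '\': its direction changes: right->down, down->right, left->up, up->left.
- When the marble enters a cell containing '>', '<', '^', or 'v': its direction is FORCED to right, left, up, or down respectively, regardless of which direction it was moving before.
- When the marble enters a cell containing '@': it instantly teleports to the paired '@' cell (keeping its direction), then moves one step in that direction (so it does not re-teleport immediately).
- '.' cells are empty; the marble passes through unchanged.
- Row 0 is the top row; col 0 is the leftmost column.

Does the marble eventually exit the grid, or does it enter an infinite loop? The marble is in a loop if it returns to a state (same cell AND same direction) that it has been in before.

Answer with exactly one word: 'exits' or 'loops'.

Answer: exits

Derivation:
Step 1: enter (0,8), '.' pass, move left to (0,7)
Step 2: enter (0,7), '.' pass, move left to (0,6)
Step 3: enter (0,6), '.' pass, move left to (0,5)
Step 4: enter (0,5), '.' pass, move left to (0,4)
Step 5: enter (0,4), '.' pass, move left to (0,3)
Step 6: enter (0,3), '.' pass, move left to (0,2)
Step 7: enter (0,2), '.' pass, move left to (0,1)
Step 8: enter (0,1), '<' forces left->left, move left to (0,0)
Step 9: enter (0,0), '.' pass, move left to (0,-1)
Step 10: at (0,-1) — EXIT via left edge, pos 0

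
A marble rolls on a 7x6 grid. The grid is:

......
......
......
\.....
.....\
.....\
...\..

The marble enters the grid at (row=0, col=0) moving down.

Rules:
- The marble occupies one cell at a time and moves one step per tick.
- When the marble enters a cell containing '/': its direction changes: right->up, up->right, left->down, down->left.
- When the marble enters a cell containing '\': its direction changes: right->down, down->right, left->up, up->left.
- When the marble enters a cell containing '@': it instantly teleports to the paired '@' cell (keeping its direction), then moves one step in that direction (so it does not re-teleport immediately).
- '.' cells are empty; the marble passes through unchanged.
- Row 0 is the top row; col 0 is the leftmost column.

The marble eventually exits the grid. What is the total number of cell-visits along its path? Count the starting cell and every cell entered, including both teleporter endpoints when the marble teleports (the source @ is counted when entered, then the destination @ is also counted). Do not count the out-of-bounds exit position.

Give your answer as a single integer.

Answer: 9

Derivation:
Step 1: enter (0,0), '.' pass, move down to (1,0)
Step 2: enter (1,0), '.' pass, move down to (2,0)
Step 3: enter (2,0), '.' pass, move down to (3,0)
Step 4: enter (3,0), '\' deflects down->right, move right to (3,1)
Step 5: enter (3,1), '.' pass, move right to (3,2)
Step 6: enter (3,2), '.' pass, move right to (3,3)
Step 7: enter (3,3), '.' pass, move right to (3,4)
Step 8: enter (3,4), '.' pass, move right to (3,5)
Step 9: enter (3,5), '.' pass, move right to (3,6)
Step 10: at (3,6) — EXIT via right edge, pos 3
Path length (cell visits): 9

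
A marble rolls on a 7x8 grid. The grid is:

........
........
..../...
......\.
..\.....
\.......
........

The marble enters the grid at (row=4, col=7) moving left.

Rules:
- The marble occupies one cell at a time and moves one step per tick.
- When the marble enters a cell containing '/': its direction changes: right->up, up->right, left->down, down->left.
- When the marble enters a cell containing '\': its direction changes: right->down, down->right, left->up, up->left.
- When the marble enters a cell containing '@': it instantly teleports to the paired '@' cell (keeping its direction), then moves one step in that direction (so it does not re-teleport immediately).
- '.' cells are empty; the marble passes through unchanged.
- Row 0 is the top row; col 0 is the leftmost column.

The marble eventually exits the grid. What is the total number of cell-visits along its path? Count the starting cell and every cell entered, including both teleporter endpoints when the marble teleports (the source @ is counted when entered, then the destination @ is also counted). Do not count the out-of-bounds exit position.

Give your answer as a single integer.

Answer: 10

Derivation:
Step 1: enter (4,7), '.' pass, move left to (4,6)
Step 2: enter (4,6), '.' pass, move left to (4,5)
Step 3: enter (4,5), '.' pass, move left to (4,4)
Step 4: enter (4,4), '.' pass, move left to (4,3)
Step 5: enter (4,3), '.' pass, move left to (4,2)
Step 6: enter (4,2), '\' deflects left->up, move up to (3,2)
Step 7: enter (3,2), '.' pass, move up to (2,2)
Step 8: enter (2,2), '.' pass, move up to (1,2)
Step 9: enter (1,2), '.' pass, move up to (0,2)
Step 10: enter (0,2), '.' pass, move up to (-1,2)
Step 11: at (-1,2) — EXIT via top edge, pos 2
Path length (cell visits): 10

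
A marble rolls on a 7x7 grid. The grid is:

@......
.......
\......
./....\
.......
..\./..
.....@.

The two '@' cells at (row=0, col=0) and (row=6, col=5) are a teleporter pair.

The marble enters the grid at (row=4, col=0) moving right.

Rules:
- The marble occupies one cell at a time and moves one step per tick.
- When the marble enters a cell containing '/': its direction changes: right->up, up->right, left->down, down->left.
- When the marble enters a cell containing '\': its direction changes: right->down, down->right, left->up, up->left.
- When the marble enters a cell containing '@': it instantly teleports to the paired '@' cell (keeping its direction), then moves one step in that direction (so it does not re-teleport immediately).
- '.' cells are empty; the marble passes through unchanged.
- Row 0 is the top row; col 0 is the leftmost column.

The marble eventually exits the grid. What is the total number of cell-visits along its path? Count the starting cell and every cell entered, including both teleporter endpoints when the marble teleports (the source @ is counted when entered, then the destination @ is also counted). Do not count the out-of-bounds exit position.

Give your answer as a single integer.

Answer: 7

Derivation:
Step 1: enter (4,0), '.' pass, move right to (4,1)
Step 2: enter (4,1), '.' pass, move right to (4,2)
Step 3: enter (4,2), '.' pass, move right to (4,3)
Step 4: enter (4,3), '.' pass, move right to (4,4)
Step 5: enter (4,4), '.' pass, move right to (4,5)
Step 6: enter (4,5), '.' pass, move right to (4,6)
Step 7: enter (4,6), '.' pass, move right to (4,7)
Step 8: at (4,7) — EXIT via right edge, pos 4
Path length (cell visits): 7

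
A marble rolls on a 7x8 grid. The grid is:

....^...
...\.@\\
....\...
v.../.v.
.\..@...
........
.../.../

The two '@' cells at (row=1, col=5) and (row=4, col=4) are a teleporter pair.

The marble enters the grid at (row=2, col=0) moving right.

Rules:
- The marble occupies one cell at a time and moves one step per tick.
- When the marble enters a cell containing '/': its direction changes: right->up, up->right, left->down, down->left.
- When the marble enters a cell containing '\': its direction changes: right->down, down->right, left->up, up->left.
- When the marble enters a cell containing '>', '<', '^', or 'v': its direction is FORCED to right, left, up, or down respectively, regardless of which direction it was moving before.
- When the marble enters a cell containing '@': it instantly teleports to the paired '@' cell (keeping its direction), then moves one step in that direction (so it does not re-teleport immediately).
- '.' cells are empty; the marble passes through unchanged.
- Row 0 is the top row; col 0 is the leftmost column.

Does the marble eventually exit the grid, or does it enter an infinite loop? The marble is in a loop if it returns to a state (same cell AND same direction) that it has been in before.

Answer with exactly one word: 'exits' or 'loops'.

Answer: exits

Derivation:
Step 1: enter (2,0), '.' pass, move right to (2,1)
Step 2: enter (2,1), '.' pass, move right to (2,2)
Step 3: enter (2,2), '.' pass, move right to (2,3)
Step 4: enter (2,3), '.' pass, move right to (2,4)
Step 5: enter (2,4), '\' deflects right->down, move down to (3,4)
Step 6: enter (3,4), '/' deflects down->left, move left to (3,3)
Step 7: enter (3,3), '.' pass, move left to (3,2)
Step 8: enter (3,2), '.' pass, move left to (3,1)
Step 9: enter (3,1), '.' pass, move left to (3,0)
Step 10: enter (3,0), 'v' forces left->down, move down to (4,0)
Step 11: enter (4,0), '.' pass, move down to (5,0)
Step 12: enter (5,0), '.' pass, move down to (6,0)
Step 13: enter (6,0), '.' pass, move down to (7,0)
Step 14: at (7,0) — EXIT via bottom edge, pos 0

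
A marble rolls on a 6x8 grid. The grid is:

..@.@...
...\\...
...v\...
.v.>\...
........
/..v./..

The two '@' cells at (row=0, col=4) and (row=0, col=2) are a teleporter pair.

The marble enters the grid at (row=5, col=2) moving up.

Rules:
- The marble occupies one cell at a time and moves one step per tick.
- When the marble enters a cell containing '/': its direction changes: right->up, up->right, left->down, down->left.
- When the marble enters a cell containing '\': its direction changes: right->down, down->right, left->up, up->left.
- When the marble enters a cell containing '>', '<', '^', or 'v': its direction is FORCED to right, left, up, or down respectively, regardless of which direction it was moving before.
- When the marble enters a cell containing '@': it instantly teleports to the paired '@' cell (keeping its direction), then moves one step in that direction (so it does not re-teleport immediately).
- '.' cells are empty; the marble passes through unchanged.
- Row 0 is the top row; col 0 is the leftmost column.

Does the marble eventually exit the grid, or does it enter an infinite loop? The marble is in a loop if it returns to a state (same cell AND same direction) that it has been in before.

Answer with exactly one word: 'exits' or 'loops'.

Answer: exits

Derivation:
Step 1: enter (5,2), '.' pass, move up to (4,2)
Step 2: enter (4,2), '.' pass, move up to (3,2)
Step 3: enter (3,2), '.' pass, move up to (2,2)
Step 4: enter (2,2), '.' pass, move up to (1,2)
Step 5: enter (1,2), '.' pass, move up to (0,2)
Step 6: enter (0,2), '@' teleport (0,2)->(0,4), also enter (0,4), move up to (-1,4)
Step 7: at (-1,4) — EXIT via top edge, pos 4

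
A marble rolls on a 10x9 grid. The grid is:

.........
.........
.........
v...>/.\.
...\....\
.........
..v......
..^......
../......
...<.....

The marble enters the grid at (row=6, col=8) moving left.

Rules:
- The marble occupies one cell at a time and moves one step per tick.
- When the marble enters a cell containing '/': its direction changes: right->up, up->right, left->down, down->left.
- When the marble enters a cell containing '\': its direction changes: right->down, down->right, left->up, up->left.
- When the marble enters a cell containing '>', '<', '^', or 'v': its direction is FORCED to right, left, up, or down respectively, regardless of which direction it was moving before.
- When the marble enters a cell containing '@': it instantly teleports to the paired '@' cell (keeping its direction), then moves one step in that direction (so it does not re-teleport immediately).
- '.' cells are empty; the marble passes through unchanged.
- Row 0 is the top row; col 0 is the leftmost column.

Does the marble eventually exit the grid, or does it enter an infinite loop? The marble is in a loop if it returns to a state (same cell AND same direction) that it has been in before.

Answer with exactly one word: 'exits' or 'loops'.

Step 1: enter (6,8), '.' pass, move left to (6,7)
Step 2: enter (6,7), '.' pass, move left to (6,6)
Step 3: enter (6,6), '.' pass, move left to (6,5)
Step 4: enter (6,5), '.' pass, move left to (6,4)
Step 5: enter (6,4), '.' pass, move left to (6,3)
Step 6: enter (6,3), '.' pass, move left to (6,2)
Step 7: enter (6,2), 'v' forces left->down, move down to (7,2)
Step 8: enter (7,2), '^' forces down->up, move up to (6,2)
Step 9: enter (6,2), 'v' forces up->down, move down to (7,2)
Step 10: at (7,2) dir=down — LOOP DETECTED (seen before)

Answer: loops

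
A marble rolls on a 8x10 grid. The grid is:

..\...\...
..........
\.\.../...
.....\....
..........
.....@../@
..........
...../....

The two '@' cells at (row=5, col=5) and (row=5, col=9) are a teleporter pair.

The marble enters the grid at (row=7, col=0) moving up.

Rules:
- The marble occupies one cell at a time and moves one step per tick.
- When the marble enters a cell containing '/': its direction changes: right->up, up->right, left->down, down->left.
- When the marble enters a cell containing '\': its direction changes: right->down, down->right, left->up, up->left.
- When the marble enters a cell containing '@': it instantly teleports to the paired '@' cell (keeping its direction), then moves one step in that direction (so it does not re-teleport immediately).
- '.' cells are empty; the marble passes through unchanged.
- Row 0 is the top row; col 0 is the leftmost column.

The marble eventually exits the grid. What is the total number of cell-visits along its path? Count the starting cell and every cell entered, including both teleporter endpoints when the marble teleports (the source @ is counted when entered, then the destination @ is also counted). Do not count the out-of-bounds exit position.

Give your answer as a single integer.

Step 1: enter (7,0), '.' pass, move up to (6,0)
Step 2: enter (6,0), '.' pass, move up to (5,0)
Step 3: enter (5,0), '.' pass, move up to (4,0)
Step 4: enter (4,0), '.' pass, move up to (3,0)
Step 5: enter (3,0), '.' pass, move up to (2,0)
Step 6: enter (2,0), '\' deflects up->left, move left to (2,-1)
Step 7: at (2,-1) — EXIT via left edge, pos 2
Path length (cell visits): 6

Answer: 6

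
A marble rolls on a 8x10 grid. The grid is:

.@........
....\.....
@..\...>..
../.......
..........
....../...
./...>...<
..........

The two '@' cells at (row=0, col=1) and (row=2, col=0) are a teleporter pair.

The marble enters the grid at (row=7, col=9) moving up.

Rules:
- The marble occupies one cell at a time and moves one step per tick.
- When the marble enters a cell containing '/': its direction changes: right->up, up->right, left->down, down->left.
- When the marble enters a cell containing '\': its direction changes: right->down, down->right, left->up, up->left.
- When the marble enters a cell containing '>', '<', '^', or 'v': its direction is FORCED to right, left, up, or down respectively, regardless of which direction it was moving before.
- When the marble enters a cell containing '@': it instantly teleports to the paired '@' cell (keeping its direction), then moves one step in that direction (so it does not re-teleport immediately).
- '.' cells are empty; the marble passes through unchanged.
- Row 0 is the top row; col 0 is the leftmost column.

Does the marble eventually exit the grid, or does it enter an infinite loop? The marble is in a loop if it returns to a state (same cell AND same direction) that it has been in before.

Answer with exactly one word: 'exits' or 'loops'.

Step 1: enter (7,9), '.' pass, move up to (6,9)
Step 2: enter (6,9), '<' forces up->left, move left to (6,8)
Step 3: enter (6,8), '.' pass, move left to (6,7)
Step 4: enter (6,7), '.' pass, move left to (6,6)
Step 5: enter (6,6), '.' pass, move left to (6,5)
Step 6: enter (6,5), '>' forces left->right, move right to (6,6)
Step 7: enter (6,6), '.' pass, move right to (6,7)
Step 8: enter (6,7), '.' pass, move right to (6,8)
Step 9: enter (6,8), '.' pass, move right to (6,9)
Step 10: enter (6,9), '<' forces right->left, move left to (6,8)
Step 11: at (6,8) dir=left — LOOP DETECTED (seen before)

Answer: loops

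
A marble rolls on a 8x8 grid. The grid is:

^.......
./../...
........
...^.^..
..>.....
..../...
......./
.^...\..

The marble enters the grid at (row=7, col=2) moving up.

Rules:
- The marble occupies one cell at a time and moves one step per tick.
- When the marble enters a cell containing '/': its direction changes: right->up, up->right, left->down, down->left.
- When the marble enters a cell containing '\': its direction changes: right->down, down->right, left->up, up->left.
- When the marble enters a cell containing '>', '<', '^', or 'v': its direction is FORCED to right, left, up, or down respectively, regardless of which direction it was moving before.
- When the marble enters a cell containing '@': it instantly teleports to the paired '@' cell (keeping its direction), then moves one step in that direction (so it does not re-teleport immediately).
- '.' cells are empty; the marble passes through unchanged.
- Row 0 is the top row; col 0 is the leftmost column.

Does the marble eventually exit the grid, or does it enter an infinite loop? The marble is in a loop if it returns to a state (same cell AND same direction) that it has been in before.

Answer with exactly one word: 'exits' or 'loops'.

Step 1: enter (7,2), '.' pass, move up to (6,2)
Step 2: enter (6,2), '.' pass, move up to (5,2)
Step 3: enter (5,2), '.' pass, move up to (4,2)
Step 4: enter (4,2), '>' forces up->right, move right to (4,3)
Step 5: enter (4,3), '.' pass, move right to (4,4)
Step 6: enter (4,4), '.' pass, move right to (4,5)
Step 7: enter (4,5), '.' pass, move right to (4,6)
Step 8: enter (4,6), '.' pass, move right to (4,7)
Step 9: enter (4,7), '.' pass, move right to (4,8)
Step 10: at (4,8) — EXIT via right edge, pos 4

Answer: exits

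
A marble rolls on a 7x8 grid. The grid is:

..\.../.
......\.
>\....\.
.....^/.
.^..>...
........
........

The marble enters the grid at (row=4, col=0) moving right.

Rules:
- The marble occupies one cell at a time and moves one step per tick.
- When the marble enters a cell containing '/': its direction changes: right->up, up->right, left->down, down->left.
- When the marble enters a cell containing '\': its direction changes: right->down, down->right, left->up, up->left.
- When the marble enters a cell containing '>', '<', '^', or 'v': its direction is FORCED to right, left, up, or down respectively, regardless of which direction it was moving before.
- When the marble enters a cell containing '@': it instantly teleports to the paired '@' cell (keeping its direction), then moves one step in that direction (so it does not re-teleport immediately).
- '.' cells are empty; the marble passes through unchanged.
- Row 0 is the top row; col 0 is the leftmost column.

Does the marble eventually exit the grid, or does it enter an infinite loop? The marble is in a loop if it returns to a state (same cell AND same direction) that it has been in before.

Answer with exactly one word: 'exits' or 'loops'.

Step 1: enter (4,0), '.' pass, move right to (4,1)
Step 2: enter (4,1), '^' forces right->up, move up to (3,1)
Step 3: enter (3,1), '.' pass, move up to (2,1)
Step 4: enter (2,1), '\' deflects up->left, move left to (2,0)
Step 5: enter (2,0), '>' forces left->right, move right to (2,1)
Step 6: enter (2,1), '\' deflects right->down, move down to (3,1)
Step 7: enter (3,1), '.' pass, move down to (4,1)
Step 8: enter (4,1), '^' forces down->up, move up to (3,1)
Step 9: at (3,1) dir=up — LOOP DETECTED (seen before)

Answer: loops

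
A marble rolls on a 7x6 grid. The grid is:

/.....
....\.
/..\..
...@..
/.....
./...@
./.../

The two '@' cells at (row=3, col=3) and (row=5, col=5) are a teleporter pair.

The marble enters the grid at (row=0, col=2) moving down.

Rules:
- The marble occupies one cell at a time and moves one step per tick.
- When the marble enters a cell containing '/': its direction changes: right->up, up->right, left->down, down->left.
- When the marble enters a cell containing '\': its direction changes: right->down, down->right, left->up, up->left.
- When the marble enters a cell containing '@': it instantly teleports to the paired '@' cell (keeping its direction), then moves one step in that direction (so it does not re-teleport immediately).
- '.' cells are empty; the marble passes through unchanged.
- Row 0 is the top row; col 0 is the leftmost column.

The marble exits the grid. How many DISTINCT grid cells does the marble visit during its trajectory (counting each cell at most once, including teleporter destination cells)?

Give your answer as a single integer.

Step 1: enter (0,2), '.' pass, move down to (1,2)
Step 2: enter (1,2), '.' pass, move down to (2,2)
Step 3: enter (2,2), '.' pass, move down to (3,2)
Step 4: enter (3,2), '.' pass, move down to (4,2)
Step 5: enter (4,2), '.' pass, move down to (5,2)
Step 6: enter (5,2), '.' pass, move down to (6,2)
Step 7: enter (6,2), '.' pass, move down to (7,2)
Step 8: at (7,2) — EXIT via bottom edge, pos 2
Distinct cells visited: 7 (path length 7)

Answer: 7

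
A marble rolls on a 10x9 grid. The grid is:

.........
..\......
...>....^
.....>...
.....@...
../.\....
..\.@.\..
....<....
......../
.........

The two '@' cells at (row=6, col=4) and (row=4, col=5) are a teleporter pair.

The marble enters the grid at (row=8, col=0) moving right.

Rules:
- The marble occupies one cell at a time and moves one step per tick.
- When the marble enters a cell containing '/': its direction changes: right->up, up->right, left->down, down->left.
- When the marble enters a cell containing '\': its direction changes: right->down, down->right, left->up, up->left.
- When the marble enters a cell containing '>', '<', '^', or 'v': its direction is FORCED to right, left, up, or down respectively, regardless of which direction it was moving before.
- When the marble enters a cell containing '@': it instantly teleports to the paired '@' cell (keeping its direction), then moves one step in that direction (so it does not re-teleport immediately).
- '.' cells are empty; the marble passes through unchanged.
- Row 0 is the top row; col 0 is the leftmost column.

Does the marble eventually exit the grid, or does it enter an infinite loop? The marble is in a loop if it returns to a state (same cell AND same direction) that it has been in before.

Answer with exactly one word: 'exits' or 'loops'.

Step 1: enter (8,0), '.' pass, move right to (8,1)
Step 2: enter (8,1), '.' pass, move right to (8,2)
Step 3: enter (8,2), '.' pass, move right to (8,3)
Step 4: enter (8,3), '.' pass, move right to (8,4)
Step 5: enter (8,4), '.' pass, move right to (8,5)
Step 6: enter (8,5), '.' pass, move right to (8,6)
Step 7: enter (8,6), '.' pass, move right to (8,7)
Step 8: enter (8,7), '.' pass, move right to (8,8)
Step 9: enter (8,8), '/' deflects right->up, move up to (7,8)
Step 10: enter (7,8), '.' pass, move up to (6,8)
Step 11: enter (6,8), '.' pass, move up to (5,8)
Step 12: enter (5,8), '.' pass, move up to (4,8)
Step 13: enter (4,8), '.' pass, move up to (3,8)
Step 14: enter (3,8), '.' pass, move up to (2,8)
Step 15: enter (2,8), '^' forces up->up, move up to (1,8)
Step 16: enter (1,8), '.' pass, move up to (0,8)
Step 17: enter (0,8), '.' pass, move up to (-1,8)
Step 18: at (-1,8) — EXIT via top edge, pos 8

Answer: exits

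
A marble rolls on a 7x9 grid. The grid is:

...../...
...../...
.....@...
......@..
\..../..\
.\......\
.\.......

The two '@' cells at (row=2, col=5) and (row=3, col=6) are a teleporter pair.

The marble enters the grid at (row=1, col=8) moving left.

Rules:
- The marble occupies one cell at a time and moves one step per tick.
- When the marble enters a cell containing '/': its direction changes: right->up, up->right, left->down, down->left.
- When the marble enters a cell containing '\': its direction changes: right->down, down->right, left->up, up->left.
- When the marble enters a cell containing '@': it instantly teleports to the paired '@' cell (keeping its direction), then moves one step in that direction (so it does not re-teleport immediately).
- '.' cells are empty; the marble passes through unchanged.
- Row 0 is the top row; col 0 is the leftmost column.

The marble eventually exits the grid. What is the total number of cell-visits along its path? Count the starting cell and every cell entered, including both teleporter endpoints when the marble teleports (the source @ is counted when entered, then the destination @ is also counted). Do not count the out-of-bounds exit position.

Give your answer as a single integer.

Answer: 9

Derivation:
Step 1: enter (1,8), '.' pass, move left to (1,7)
Step 2: enter (1,7), '.' pass, move left to (1,6)
Step 3: enter (1,6), '.' pass, move left to (1,5)
Step 4: enter (1,5), '/' deflects left->down, move down to (2,5)
Step 5: enter (2,5), '@' teleport (2,5)->(3,6), also enter (3,6), move down to (4,6)
Step 6: enter (4,6), '.' pass, move down to (5,6)
Step 7: enter (5,6), '.' pass, move down to (6,6)
Step 8: enter (6,6), '.' pass, move down to (7,6)
Step 9: at (7,6) — EXIT via bottom edge, pos 6
Path length (cell visits): 9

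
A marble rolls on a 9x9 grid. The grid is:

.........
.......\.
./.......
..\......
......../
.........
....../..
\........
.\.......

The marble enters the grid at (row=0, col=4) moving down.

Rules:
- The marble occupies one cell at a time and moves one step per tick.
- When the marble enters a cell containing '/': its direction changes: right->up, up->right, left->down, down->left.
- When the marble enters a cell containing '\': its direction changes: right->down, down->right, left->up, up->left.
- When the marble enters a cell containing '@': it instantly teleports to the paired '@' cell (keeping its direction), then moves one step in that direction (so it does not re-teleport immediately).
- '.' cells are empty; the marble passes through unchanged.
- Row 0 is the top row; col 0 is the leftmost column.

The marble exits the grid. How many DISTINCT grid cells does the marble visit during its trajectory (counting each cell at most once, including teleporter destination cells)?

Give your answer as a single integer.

Step 1: enter (0,4), '.' pass, move down to (1,4)
Step 2: enter (1,4), '.' pass, move down to (2,4)
Step 3: enter (2,4), '.' pass, move down to (3,4)
Step 4: enter (3,4), '.' pass, move down to (4,4)
Step 5: enter (4,4), '.' pass, move down to (5,4)
Step 6: enter (5,4), '.' pass, move down to (6,4)
Step 7: enter (6,4), '.' pass, move down to (7,4)
Step 8: enter (7,4), '.' pass, move down to (8,4)
Step 9: enter (8,4), '.' pass, move down to (9,4)
Step 10: at (9,4) — EXIT via bottom edge, pos 4
Distinct cells visited: 9 (path length 9)

Answer: 9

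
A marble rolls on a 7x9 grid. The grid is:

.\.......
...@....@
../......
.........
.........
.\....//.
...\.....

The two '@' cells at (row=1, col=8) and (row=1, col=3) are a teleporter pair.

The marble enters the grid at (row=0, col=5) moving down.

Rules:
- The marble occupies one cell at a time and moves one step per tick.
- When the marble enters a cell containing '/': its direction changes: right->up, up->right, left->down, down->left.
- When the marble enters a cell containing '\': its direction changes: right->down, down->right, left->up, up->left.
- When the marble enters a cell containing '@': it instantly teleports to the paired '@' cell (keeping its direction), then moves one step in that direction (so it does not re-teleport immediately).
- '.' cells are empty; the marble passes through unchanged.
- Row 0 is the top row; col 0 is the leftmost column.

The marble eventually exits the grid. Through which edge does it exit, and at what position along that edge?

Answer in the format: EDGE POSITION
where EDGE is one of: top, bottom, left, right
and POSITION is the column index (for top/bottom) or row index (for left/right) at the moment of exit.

Answer: bottom 5

Derivation:
Step 1: enter (0,5), '.' pass, move down to (1,5)
Step 2: enter (1,5), '.' pass, move down to (2,5)
Step 3: enter (2,5), '.' pass, move down to (3,5)
Step 4: enter (3,5), '.' pass, move down to (4,5)
Step 5: enter (4,5), '.' pass, move down to (5,5)
Step 6: enter (5,5), '.' pass, move down to (6,5)
Step 7: enter (6,5), '.' pass, move down to (7,5)
Step 8: at (7,5) — EXIT via bottom edge, pos 5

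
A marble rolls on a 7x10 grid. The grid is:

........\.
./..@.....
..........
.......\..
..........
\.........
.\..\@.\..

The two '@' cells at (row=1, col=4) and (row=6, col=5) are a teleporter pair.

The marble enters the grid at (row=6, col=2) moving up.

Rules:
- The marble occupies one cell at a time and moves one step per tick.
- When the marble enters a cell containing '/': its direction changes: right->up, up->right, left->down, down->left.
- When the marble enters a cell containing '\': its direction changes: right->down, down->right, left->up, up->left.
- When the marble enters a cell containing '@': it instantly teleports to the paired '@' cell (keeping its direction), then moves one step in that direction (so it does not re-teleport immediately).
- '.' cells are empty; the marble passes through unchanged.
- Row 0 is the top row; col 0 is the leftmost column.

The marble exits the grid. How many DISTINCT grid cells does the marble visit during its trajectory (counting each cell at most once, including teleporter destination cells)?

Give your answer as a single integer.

Step 1: enter (6,2), '.' pass, move up to (5,2)
Step 2: enter (5,2), '.' pass, move up to (4,2)
Step 3: enter (4,2), '.' pass, move up to (3,2)
Step 4: enter (3,2), '.' pass, move up to (2,2)
Step 5: enter (2,2), '.' pass, move up to (1,2)
Step 6: enter (1,2), '.' pass, move up to (0,2)
Step 7: enter (0,2), '.' pass, move up to (-1,2)
Step 8: at (-1,2) — EXIT via top edge, pos 2
Distinct cells visited: 7 (path length 7)

Answer: 7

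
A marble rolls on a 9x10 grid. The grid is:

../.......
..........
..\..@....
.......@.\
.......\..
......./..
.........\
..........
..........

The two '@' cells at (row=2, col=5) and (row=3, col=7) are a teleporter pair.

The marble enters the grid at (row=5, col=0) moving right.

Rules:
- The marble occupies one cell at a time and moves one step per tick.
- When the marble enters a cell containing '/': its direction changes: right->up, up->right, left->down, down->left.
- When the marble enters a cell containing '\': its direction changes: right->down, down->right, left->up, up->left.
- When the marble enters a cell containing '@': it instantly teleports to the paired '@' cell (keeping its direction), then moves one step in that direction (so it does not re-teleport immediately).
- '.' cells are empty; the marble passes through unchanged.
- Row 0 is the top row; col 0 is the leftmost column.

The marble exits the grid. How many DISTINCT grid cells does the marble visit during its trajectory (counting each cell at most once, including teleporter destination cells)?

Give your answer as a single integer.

Answer: 16

Derivation:
Step 1: enter (5,0), '.' pass, move right to (5,1)
Step 2: enter (5,1), '.' pass, move right to (5,2)
Step 3: enter (5,2), '.' pass, move right to (5,3)
Step 4: enter (5,3), '.' pass, move right to (5,4)
Step 5: enter (5,4), '.' pass, move right to (5,5)
Step 6: enter (5,5), '.' pass, move right to (5,6)
Step 7: enter (5,6), '.' pass, move right to (5,7)
Step 8: enter (5,7), '/' deflects right->up, move up to (4,7)
Step 9: enter (4,7), '\' deflects up->left, move left to (4,6)
Step 10: enter (4,6), '.' pass, move left to (4,5)
Step 11: enter (4,5), '.' pass, move left to (4,4)
Step 12: enter (4,4), '.' pass, move left to (4,3)
Step 13: enter (4,3), '.' pass, move left to (4,2)
Step 14: enter (4,2), '.' pass, move left to (4,1)
Step 15: enter (4,1), '.' pass, move left to (4,0)
Step 16: enter (4,0), '.' pass, move left to (4,-1)
Step 17: at (4,-1) — EXIT via left edge, pos 4
Distinct cells visited: 16 (path length 16)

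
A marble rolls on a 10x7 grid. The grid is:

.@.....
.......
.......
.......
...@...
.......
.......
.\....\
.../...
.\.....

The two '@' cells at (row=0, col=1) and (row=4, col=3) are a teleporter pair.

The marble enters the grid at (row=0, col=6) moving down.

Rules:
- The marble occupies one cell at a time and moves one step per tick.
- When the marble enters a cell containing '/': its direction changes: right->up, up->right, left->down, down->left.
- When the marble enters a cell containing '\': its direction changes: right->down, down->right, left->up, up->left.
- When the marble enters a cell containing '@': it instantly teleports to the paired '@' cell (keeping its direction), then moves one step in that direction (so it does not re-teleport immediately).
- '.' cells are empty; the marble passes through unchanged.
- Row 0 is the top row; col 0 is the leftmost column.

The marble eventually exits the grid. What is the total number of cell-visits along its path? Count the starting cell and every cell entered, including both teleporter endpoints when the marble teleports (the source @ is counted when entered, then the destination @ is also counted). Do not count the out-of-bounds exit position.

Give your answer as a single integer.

Step 1: enter (0,6), '.' pass, move down to (1,6)
Step 2: enter (1,6), '.' pass, move down to (2,6)
Step 3: enter (2,6), '.' pass, move down to (3,6)
Step 4: enter (3,6), '.' pass, move down to (4,6)
Step 5: enter (4,6), '.' pass, move down to (5,6)
Step 6: enter (5,6), '.' pass, move down to (6,6)
Step 7: enter (6,6), '.' pass, move down to (7,6)
Step 8: enter (7,6), '\' deflects down->right, move right to (7,7)
Step 9: at (7,7) — EXIT via right edge, pos 7
Path length (cell visits): 8

Answer: 8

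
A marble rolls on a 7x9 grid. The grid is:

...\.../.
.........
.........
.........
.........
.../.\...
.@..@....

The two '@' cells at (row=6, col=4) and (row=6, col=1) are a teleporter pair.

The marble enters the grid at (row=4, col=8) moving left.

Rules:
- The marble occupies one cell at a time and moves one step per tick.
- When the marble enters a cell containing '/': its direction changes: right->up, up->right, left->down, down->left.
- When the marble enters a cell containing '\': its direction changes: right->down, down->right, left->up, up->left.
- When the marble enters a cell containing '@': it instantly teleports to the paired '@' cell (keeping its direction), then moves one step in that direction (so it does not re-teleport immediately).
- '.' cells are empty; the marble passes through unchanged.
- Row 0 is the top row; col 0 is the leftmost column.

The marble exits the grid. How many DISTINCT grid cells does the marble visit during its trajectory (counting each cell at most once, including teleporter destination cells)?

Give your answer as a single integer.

Answer: 9

Derivation:
Step 1: enter (4,8), '.' pass, move left to (4,7)
Step 2: enter (4,7), '.' pass, move left to (4,6)
Step 3: enter (4,6), '.' pass, move left to (4,5)
Step 4: enter (4,5), '.' pass, move left to (4,4)
Step 5: enter (4,4), '.' pass, move left to (4,3)
Step 6: enter (4,3), '.' pass, move left to (4,2)
Step 7: enter (4,2), '.' pass, move left to (4,1)
Step 8: enter (4,1), '.' pass, move left to (4,0)
Step 9: enter (4,0), '.' pass, move left to (4,-1)
Step 10: at (4,-1) — EXIT via left edge, pos 4
Distinct cells visited: 9 (path length 9)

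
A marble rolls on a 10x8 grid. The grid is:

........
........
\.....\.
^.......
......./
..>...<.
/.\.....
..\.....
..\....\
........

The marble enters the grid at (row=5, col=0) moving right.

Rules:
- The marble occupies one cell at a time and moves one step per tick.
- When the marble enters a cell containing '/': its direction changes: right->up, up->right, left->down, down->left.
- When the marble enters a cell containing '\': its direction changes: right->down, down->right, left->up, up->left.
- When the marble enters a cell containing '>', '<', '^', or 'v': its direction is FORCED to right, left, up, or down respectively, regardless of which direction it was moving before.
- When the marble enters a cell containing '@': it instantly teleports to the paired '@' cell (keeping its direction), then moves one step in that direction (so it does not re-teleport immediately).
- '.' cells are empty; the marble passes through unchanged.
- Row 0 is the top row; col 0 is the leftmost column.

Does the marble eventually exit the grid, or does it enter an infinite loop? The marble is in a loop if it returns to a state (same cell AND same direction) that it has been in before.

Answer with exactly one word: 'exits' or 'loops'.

Answer: loops

Derivation:
Step 1: enter (5,0), '.' pass, move right to (5,1)
Step 2: enter (5,1), '.' pass, move right to (5,2)
Step 3: enter (5,2), '>' forces right->right, move right to (5,3)
Step 4: enter (5,3), '.' pass, move right to (5,4)
Step 5: enter (5,4), '.' pass, move right to (5,5)
Step 6: enter (5,5), '.' pass, move right to (5,6)
Step 7: enter (5,6), '<' forces right->left, move left to (5,5)
Step 8: enter (5,5), '.' pass, move left to (5,4)
Step 9: enter (5,4), '.' pass, move left to (5,3)
Step 10: enter (5,3), '.' pass, move left to (5,2)
Step 11: enter (5,2), '>' forces left->right, move right to (5,3)
Step 12: at (5,3) dir=right — LOOP DETECTED (seen before)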